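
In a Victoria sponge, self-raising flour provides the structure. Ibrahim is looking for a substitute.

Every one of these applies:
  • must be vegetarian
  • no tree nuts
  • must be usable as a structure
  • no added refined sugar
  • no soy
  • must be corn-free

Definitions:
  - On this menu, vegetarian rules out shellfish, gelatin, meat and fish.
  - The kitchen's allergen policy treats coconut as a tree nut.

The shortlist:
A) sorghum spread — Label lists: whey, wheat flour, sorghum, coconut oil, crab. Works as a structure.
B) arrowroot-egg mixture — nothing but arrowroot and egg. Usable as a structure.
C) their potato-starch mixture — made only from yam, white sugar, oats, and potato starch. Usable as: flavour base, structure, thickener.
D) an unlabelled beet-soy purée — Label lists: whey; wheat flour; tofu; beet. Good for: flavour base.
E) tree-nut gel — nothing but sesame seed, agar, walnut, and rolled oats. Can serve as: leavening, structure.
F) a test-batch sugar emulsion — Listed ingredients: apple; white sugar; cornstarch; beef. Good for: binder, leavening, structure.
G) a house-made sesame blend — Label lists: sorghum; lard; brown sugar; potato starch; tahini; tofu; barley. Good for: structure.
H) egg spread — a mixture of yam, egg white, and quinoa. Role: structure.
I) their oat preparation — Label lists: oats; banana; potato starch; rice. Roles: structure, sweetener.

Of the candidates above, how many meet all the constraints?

3

A: has crab, so not vegetarian; has coconut oil, so not tree-nut-free — no
B: only egg and arrowroot; none excluded — keep
C: has white sugar, so not no-added-sugar — no
D: not usable as a structure; has tofu, so not soy-free — no
E: has walnut, so not tree-nut-free — no
F: has beef, so not vegetarian; has white sugar, so not no-added-sugar (and 1 more) — out
G: has lard, so not vegetarian; has brown sugar, so not no-added-sugar (and 1 more) — reject
H: every rule checks out — valid
I: oats and rice etc. — none of it excluded — OK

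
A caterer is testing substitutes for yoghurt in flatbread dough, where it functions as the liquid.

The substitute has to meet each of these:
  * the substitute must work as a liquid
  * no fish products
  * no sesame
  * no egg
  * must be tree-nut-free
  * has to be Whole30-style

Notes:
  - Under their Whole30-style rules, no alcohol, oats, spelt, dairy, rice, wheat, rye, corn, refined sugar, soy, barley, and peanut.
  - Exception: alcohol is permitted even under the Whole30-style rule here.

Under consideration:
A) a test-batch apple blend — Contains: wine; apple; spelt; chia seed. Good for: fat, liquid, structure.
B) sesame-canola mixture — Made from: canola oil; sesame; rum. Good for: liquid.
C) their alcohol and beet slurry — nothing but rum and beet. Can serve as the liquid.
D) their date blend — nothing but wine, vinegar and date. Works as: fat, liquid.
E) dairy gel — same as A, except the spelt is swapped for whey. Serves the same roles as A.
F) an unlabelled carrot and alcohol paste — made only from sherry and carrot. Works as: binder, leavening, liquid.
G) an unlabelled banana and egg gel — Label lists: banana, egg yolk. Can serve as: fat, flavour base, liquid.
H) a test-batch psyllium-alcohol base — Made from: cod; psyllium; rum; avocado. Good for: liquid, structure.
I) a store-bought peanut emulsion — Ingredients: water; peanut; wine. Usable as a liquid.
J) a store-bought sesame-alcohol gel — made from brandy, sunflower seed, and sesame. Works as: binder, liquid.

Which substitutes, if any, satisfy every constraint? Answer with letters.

A: has spelt, so not Whole30-style — out
B: has sesame, so not sesame-free — out
C: alcohol is permitted under the Whole30-style carve-out; nothing else excluded — OK
D: alcohol is permitted under the Whole30-style carve-out; nothing else excluded — keep
E: has whey, so not Whole30-style — no
F: alcohol is permitted under the Whole30-style carve-out; nothing else excluded — valid
G: has egg yolk, so not egg-free — out
H: has cod, so not fish-free — out
I: has peanut, so not Whole30-style — no
J: has sesame, so not sesame-free — no

C, D, F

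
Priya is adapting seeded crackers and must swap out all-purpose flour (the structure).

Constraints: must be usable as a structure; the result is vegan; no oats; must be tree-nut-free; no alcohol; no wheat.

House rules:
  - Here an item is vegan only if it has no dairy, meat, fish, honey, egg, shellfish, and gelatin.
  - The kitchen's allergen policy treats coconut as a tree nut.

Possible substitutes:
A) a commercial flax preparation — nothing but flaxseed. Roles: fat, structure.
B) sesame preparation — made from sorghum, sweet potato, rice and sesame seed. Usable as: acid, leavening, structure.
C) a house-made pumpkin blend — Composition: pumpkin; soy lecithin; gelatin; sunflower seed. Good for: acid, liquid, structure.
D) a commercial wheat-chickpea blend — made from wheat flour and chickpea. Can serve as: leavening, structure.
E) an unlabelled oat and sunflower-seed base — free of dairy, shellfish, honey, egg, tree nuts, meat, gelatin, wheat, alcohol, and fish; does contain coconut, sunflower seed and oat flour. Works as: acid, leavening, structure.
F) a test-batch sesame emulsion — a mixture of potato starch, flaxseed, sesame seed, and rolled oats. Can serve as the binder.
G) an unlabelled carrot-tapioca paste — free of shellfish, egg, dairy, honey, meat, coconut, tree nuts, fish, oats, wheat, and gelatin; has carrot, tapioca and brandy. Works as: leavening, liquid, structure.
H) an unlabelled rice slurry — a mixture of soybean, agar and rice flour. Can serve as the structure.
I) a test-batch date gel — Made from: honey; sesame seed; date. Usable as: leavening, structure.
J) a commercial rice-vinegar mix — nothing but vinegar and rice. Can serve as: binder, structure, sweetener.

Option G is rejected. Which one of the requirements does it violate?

alcohol-free

usable as a structure: satisfied
vegan: satisfied
wheat-free: satisfied
tree-nut-free: satisfied
oat-free: satisfied
alcohol-free: has brandy — fails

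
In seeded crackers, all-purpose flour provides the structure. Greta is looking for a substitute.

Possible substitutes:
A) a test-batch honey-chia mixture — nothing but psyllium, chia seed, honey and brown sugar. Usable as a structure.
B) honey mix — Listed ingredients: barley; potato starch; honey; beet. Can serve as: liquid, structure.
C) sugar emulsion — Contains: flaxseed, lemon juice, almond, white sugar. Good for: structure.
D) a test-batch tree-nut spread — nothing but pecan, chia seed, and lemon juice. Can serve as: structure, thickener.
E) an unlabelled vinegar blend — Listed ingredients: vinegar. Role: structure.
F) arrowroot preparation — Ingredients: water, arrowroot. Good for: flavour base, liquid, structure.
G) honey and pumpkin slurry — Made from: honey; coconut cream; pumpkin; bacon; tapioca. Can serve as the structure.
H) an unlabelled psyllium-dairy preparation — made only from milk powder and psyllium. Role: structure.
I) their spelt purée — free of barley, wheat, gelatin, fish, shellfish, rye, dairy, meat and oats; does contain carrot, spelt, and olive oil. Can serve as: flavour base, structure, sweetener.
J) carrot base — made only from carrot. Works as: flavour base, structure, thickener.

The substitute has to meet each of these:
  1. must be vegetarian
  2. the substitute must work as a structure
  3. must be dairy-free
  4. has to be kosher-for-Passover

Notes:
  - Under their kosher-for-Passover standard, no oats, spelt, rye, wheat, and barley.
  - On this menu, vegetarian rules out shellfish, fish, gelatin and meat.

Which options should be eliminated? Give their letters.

A: works as a structure, kosher-for-Passover, vegetarian — keep
B: has barley, so not kosher-for-Passover — out
C: white sugar and almond etc. — none of it excluded — keep
D: only pecan, lemon juice, and chia seed; none excluded — keep
E: nothing on the exclusion list — keep
F: only water and arrowroot; none excluded — keep
G: has bacon, so not vegetarian — reject
H: has milk powder, so not dairy-free — out
I: has spelt, so not kosher-for-Passover — reject
J: only carrot; none excluded — valid

B, G, H, I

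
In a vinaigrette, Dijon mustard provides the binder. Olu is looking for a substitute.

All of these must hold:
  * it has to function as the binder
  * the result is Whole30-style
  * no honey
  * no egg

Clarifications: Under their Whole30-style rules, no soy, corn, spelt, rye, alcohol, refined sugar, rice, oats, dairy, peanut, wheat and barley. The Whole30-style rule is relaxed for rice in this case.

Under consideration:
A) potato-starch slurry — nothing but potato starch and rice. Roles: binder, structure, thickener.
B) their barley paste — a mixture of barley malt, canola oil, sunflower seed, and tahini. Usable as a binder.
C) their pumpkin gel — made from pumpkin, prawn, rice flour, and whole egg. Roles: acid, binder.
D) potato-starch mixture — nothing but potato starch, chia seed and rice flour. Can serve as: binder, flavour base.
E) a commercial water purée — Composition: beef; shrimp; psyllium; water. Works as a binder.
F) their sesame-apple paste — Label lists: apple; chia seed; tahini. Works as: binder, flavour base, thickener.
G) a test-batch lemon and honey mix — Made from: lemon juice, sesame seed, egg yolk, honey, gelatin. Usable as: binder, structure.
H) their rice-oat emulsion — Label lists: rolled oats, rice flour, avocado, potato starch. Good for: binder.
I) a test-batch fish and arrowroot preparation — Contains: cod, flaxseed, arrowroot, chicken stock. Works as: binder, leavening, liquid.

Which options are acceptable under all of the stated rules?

A: rice is permitted under the Whole30-style carve-out; nothing else excluded — OK
B: has barley malt, so not Whole30-style — reject
C: has whole egg, so not egg-free — reject
D: rice is permitted under the Whole30-style carve-out; nothing else excluded — OK
E: works as a binder, Whole30-style, no egg — OK
F: Whole30-style, no honey — OK
G: has egg yolk, so not egg-free; has honey, so not honey-free — no
H: has rolled oats, so not Whole30-style — out
I: Whole30-style, no honey — keep

A, D, E, F, I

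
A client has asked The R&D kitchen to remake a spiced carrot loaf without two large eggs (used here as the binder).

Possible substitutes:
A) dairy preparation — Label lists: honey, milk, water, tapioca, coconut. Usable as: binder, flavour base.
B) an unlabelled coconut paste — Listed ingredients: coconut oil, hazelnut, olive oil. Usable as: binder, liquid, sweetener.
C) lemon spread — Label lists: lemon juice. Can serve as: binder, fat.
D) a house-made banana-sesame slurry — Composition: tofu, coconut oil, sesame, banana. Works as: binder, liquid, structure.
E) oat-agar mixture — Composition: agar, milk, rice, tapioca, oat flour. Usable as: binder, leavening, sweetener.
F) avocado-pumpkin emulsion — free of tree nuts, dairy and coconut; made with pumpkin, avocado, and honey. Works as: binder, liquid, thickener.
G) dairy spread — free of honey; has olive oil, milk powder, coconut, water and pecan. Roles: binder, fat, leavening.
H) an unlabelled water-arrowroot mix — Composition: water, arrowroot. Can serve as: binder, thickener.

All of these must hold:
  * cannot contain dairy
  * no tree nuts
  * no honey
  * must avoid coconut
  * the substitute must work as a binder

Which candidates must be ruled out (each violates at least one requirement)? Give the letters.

A, B, D, E, F, G

A: has honey, so not honey-free; has coconut, so not coconut-free (and 1 more) — reject
B: has hazelnut, so not tree-nut-free; has coconut oil, so not coconut-free — out
C: no coconut, no tree nuts — valid
D: has coconut oil, so not coconut-free — reject
E: has milk, so not dairy-free — no
F: has honey, so not honey-free — reject
G: has pecan, so not tree-nut-free; has coconut, so not coconut-free (and 1 more) — reject
H: works as a binder, no tree nuts, no coconut — valid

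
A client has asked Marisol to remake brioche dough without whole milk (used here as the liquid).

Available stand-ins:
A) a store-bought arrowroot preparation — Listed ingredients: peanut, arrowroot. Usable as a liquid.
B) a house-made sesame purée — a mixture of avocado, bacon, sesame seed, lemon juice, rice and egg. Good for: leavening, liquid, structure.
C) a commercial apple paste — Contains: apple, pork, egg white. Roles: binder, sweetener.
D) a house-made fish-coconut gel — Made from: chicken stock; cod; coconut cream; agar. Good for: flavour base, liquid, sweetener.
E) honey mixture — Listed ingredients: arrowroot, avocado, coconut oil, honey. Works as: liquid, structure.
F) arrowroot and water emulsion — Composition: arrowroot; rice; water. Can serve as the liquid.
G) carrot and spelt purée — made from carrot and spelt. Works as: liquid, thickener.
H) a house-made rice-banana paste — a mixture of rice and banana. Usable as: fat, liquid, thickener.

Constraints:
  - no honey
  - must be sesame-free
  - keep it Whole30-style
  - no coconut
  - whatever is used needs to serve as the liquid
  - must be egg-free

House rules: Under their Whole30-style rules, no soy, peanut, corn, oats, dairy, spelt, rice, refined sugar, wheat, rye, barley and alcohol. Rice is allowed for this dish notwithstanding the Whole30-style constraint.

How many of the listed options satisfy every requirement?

2

A: has peanut, so not Whole30-style — no
B: has sesame seed, so not sesame-free; has egg, so not egg-free — reject
C: not usable as a liquid; has egg white, so not egg-free — no
D: has coconut cream, so not coconut-free — reject
E: has coconut oil, so not coconut-free; has honey, so not honey-free — out
F: rice is permitted under the Whole30-style carve-out; nothing else excluded — OK
G: has spelt, so not Whole30-style — reject
H: rice is permitted under the Whole30-style carve-out; nothing else excluded — OK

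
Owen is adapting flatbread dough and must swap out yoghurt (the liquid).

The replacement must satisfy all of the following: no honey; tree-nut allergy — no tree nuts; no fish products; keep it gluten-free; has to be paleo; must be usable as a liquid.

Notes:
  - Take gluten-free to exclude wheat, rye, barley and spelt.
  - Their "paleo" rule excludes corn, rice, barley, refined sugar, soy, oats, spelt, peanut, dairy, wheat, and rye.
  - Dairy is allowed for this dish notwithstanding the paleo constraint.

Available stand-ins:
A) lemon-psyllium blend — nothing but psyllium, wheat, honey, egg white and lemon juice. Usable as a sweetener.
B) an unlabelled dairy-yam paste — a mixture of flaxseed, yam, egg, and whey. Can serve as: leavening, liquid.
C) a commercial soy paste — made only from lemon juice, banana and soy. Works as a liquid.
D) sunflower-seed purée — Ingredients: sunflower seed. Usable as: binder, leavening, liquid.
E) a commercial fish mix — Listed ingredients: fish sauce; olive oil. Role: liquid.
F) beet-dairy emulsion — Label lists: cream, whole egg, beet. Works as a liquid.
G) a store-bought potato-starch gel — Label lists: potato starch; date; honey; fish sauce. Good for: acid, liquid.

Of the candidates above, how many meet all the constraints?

3

A: not usable as a liquid; has wheat, so not gluten-free (and 2 more) — out
B: dairy is permitted under the paleo carve-out; nothing else excluded — keep
C: has soy, so not paleo — out
D: all constraints satisfied — OK
E: has fish sauce, so not fish-free — no
F: dairy is permitted under the paleo carve-out; nothing else excluded — OK
G: has fish sauce, so not fish-free; has honey, so not honey-free — out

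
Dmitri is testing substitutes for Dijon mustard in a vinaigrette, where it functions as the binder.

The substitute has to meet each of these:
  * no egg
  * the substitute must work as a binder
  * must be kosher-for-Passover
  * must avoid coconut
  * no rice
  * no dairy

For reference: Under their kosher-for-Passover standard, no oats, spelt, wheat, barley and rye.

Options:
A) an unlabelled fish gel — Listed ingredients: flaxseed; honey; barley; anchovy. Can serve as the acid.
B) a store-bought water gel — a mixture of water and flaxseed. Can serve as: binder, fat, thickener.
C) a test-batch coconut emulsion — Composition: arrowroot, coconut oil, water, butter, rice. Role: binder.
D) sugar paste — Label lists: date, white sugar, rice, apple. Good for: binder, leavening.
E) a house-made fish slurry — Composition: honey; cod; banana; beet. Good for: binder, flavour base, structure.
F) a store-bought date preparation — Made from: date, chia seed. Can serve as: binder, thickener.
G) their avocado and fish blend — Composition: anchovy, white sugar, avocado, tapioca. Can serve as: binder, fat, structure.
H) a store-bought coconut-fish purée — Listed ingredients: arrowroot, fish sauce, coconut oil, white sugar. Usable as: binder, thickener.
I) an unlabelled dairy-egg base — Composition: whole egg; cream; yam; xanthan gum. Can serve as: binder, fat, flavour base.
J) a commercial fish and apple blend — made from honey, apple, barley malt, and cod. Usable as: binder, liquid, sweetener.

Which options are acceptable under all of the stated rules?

B, E, F, G

A: not usable as a binder; has barley, so not kosher-for-Passover — out
B: only flaxseed and water; none excluded — valid
C: has butter, so not dairy-free; has rice, so not rice-free (and 1 more) — no
D: has rice, so not rice-free — out
E: works as a binder, no rice, kosher-for-Passover — keep
F: nothing on the exclusion list — OK
G: anchovy and white sugar etc. — none of it excluded — keep
H: has coconut oil, so not coconut-free — no
I: has cream, so not dairy-free; has whole egg, so not egg-free — no
J: has barley malt, so not kosher-for-Passover — reject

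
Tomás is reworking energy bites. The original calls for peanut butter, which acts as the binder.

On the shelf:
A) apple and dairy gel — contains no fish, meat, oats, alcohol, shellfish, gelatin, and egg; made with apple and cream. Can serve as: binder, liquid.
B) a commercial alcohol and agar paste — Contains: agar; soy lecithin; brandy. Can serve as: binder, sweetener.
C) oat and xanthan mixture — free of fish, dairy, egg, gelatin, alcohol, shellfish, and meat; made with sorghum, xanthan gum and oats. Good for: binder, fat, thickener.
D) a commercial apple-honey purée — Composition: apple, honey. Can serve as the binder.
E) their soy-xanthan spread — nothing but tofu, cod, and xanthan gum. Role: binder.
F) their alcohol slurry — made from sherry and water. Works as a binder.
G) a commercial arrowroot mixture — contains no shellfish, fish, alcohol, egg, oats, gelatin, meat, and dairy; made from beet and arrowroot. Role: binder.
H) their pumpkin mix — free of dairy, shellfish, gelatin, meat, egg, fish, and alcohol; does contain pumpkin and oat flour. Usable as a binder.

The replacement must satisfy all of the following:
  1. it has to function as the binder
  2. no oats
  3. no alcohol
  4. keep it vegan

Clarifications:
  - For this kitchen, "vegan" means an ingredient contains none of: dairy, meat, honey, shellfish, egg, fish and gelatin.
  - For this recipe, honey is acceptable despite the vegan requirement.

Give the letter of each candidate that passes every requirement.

A: has cream, so not vegan — out
B: has brandy, so not alcohol-free — reject
C: has oats, so not oat-free — reject
D: honey is permitted under the vegan carve-out; nothing else excluded — OK
E: has cod, so not vegan — out
F: has sherry, so not alcohol-free — reject
G: nothing on the exclusion list — OK
H: has oat flour, so not oat-free — out

D, G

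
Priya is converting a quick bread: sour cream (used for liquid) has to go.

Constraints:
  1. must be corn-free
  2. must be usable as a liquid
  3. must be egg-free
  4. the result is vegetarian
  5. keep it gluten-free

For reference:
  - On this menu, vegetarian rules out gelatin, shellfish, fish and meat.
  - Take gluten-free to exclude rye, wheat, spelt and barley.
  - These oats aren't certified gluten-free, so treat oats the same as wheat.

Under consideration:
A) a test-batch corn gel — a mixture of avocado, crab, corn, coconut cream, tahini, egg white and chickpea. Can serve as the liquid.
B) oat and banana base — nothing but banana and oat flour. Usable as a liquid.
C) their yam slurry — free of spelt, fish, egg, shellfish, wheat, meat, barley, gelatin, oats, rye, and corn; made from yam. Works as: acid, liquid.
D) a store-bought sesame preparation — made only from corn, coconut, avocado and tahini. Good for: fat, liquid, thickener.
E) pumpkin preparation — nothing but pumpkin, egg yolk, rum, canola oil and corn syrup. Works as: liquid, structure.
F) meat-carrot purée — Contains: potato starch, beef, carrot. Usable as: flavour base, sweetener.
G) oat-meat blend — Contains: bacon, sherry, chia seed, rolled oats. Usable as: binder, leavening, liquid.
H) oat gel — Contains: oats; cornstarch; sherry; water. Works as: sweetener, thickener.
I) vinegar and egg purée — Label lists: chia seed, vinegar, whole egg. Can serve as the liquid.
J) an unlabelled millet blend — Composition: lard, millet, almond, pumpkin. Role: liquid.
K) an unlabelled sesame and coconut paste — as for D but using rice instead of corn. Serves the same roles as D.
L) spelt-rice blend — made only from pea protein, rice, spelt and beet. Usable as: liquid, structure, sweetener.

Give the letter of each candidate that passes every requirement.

C, K

A: has crab, so not vegetarian; has corn, so not corn-free (and 1 more) — reject
B: has oat flour, so not gluten-free — no
C: all constraints satisfied — OK
D: has corn, so not corn-free — no
E: has corn syrup, so not corn-free; has egg yolk, so not egg-free — no
F: not usable as a liquid; has beef, so not vegetarian — no
G: has bacon, so not vegetarian; has rolled oats, so not gluten-free — reject
H: not usable as a liquid; has oats, so not gluten-free (and 1 more) — no
I: has whole egg, so not egg-free — no
J: has lard, so not vegetarian — out
K: all constraints satisfied — OK
L: has spelt, so not gluten-free — no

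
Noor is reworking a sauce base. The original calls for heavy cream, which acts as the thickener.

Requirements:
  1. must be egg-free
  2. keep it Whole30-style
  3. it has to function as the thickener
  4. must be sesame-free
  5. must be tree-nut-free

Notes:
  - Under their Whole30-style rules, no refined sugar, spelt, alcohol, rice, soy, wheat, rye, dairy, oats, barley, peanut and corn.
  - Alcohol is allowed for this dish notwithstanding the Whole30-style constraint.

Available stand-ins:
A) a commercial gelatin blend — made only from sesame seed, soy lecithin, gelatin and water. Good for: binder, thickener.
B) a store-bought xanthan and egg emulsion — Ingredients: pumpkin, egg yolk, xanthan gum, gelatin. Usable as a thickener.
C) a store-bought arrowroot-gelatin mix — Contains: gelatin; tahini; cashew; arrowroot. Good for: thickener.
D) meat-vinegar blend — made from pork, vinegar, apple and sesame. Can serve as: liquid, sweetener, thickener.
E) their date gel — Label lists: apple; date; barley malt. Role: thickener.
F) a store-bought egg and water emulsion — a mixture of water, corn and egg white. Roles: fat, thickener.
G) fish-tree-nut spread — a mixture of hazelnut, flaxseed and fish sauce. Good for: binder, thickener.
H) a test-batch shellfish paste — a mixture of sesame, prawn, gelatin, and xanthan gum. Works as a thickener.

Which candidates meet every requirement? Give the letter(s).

A: has soy lecithin, so not Whole30-style; has sesame seed, so not sesame-free — reject
B: has egg yolk, so not egg-free — reject
C: has cashew, so not tree-nut-free; has tahini, so not sesame-free — reject
D: has sesame, so not sesame-free — out
E: has barley malt, so not Whole30-style — reject
F: has corn, so not Whole30-style; has egg white, so not egg-free — reject
G: has hazelnut, so not tree-nut-free — out
H: has sesame, so not sesame-free — reject

none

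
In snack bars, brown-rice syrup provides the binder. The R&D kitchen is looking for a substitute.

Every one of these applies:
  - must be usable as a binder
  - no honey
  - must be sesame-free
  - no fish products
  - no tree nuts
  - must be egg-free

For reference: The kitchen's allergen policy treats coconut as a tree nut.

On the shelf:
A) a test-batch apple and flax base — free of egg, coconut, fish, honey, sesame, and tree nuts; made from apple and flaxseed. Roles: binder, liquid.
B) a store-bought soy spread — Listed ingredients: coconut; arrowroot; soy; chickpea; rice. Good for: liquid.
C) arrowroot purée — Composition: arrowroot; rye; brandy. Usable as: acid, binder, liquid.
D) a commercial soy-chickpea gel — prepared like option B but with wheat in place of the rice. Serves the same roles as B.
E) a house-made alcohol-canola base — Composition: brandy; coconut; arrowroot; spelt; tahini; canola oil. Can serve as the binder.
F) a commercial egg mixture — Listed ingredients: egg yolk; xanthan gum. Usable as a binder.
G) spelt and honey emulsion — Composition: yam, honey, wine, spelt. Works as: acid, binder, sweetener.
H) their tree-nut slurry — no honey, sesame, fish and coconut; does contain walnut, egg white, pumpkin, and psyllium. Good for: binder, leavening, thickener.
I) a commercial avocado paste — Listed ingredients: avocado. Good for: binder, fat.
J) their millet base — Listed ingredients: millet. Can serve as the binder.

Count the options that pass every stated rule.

4

A: nothing on the exclusion list — keep
B: not usable as a binder; has coconut, so not tree-nut-free — reject
C: all constraints satisfied — keep
D: not usable as a binder; has coconut, so not tree-nut-free — out
E: has coconut, so not tree-nut-free; has tahini, so not sesame-free — reject
F: has egg yolk, so not egg-free — reject
G: has honey, so not honey-free — out
H: has walnut, so not tree-nut-free; has egg white, so not egg-free — out
I: works as a binder, tree-nut-free, no honey — keep
J: only millet; none excluded — valid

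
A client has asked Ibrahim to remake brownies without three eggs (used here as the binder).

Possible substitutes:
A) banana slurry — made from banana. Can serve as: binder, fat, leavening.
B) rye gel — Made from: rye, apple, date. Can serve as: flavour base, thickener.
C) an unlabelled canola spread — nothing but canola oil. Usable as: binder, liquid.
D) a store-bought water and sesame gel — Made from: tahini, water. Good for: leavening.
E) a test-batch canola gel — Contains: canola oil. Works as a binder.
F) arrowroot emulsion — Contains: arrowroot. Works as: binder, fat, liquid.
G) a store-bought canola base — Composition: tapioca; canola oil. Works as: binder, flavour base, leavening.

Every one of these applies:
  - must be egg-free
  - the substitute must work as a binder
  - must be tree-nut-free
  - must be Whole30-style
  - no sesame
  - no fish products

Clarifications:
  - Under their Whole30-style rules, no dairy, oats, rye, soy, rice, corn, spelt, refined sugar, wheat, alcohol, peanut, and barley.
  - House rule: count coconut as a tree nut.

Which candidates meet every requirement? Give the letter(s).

A, C, E, F, G

A: only banana; none excluded — OK
B: not usable as a binder; has rye, so not Whole30-style — no
C: only canola oil; none excluded — valid
D: not usable as a binder; has tahini, so not sesame-free — out
E: only canola oil; none excluded — keep
F: only arrowroot; none excluded — OK
G: all constraints satisfied — keep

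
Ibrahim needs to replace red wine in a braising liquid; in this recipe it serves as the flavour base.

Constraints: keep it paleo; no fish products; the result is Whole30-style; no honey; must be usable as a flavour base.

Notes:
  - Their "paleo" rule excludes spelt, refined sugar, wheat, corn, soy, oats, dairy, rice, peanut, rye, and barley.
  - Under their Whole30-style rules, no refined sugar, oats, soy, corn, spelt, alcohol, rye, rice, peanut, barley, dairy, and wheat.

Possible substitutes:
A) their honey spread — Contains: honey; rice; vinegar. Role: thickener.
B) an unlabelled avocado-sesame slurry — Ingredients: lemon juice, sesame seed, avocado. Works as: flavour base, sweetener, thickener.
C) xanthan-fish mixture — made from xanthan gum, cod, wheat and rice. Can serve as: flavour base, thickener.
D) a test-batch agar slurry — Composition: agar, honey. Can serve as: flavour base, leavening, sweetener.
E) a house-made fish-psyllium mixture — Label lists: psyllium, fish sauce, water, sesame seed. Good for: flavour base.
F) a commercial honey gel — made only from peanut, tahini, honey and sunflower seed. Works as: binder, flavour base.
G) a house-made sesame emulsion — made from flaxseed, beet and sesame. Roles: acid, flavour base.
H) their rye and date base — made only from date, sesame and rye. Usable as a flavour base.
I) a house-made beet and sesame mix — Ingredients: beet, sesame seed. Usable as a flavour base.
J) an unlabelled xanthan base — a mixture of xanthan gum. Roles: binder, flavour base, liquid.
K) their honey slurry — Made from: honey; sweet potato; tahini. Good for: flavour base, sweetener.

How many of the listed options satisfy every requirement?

4

A: not usable as a flavour base; has rice, so not paleo (and 2 more) — no
B: only sesame seed, lemon juice, and avocado; none excluded — keep
C: has rice, so not paleo; has rice, so not Whole30-style (and 1 more) — reject
D: has honey, so not honey-free — out
E: has fish sauce, so not fish-free — out
F: has peanut, so not paleo; has peanut, so not Whole30-style (and 1 more) — reject
G: nothing on the exclusion list — valid
H: has rye, so not paleo; has rye, so not Whole30-style — out
I: all constraints satisfied — valid
J: only xanthan gum; none excluded — valid
K: has honey, so not honey-free — no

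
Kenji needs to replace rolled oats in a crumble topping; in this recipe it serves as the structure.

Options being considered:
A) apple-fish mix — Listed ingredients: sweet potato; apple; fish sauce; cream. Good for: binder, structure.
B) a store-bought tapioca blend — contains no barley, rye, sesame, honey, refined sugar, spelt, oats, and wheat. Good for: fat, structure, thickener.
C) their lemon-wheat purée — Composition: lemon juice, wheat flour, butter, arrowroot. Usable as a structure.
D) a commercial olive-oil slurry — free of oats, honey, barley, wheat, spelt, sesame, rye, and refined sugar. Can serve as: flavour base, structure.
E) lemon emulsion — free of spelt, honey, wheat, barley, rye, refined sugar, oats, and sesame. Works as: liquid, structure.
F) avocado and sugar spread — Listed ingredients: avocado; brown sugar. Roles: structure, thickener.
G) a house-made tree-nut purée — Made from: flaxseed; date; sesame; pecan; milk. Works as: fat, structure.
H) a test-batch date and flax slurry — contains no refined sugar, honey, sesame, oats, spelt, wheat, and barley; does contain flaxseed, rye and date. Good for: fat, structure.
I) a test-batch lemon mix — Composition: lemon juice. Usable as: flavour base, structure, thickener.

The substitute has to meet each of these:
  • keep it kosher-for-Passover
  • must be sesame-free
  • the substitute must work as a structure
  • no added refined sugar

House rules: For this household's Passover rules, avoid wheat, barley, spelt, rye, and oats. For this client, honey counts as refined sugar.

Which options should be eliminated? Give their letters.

A: works as a structure, no sesame, kosher-for-Passover — valid
B: no-added-sugar, no sesame — valid
C: has wheat flour, so not kosher-for-Passover — no
D: nothing on the exclusion list — keep
E: works as a structure, kosher-for-Passover, no-added-sugar — keep
F: has brown sugar, so not no-added-sugar — no
G: has sesame, so not sesame-free — no
H: has rye, so not kosher-for-Passover — reject
I: all constraints satisfied — OK

C, F, G, H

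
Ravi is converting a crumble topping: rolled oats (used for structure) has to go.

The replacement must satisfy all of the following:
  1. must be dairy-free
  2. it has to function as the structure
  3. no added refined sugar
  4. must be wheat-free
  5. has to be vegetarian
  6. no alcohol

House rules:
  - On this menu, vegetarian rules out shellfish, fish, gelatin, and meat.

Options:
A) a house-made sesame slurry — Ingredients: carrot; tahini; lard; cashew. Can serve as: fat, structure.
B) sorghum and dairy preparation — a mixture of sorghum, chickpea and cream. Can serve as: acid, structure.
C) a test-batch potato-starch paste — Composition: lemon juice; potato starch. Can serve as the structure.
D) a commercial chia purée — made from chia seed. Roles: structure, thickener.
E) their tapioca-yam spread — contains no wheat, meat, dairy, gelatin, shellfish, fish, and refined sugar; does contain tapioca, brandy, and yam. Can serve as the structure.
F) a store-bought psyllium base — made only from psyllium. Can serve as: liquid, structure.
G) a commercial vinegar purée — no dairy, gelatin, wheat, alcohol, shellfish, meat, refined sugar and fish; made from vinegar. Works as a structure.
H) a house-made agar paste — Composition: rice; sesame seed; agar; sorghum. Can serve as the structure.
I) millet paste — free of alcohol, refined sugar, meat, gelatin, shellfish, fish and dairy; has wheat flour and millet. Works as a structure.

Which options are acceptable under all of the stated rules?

C, D, F, G, H

A: has lard, so not vegetarian — no
B: has cream, so not dairy-free — out
C: no wheat, no dairy — OK
D: nothing on the exclusion list — valid
E: has brandy, so not alcohol-free — reject
F: works as a structure, no wheat, no dairy — valid
G: works as a structure, no wheat, no dairy — valid
H: rice and sesame seed etc. — none of it excluded — OK
I: has wheat flour, so not wheat-free — no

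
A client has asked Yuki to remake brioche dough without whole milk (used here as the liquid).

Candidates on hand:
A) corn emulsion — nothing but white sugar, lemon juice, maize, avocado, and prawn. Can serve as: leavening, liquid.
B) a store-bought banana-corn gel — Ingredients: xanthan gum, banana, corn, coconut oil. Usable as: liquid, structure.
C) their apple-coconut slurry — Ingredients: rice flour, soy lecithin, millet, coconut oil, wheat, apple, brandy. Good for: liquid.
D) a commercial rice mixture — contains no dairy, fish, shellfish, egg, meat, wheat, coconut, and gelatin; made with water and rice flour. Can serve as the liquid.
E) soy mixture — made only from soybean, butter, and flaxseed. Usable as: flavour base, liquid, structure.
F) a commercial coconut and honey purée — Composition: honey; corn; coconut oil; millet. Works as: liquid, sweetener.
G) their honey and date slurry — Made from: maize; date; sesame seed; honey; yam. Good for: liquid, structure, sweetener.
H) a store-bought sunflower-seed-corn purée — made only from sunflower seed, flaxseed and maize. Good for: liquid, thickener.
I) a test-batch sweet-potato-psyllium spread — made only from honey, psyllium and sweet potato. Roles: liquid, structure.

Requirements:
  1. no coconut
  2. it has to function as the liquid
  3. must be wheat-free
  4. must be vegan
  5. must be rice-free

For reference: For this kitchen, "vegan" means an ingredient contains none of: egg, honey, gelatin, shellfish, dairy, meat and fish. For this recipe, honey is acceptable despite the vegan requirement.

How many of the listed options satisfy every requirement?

A: has prawn, so not vegan — no
B: has coconut oil, so not coconut-free — reject
C: has coconut oil, so not coconut-free; has wheat, so not wheat-free (and 1 more) — no
D: has rice flour, so not rice-free — out
E: has butter, so not vegan — out
F: has coconut oil, so not coconut-free — out
G: honey is permitted under the vegan carve-out; nothing else excluded — valid
H: works as a liquid, no coconut, no rice — keep
I: honey is permitted under the vegan carve-out; nothing else excluded — valid

3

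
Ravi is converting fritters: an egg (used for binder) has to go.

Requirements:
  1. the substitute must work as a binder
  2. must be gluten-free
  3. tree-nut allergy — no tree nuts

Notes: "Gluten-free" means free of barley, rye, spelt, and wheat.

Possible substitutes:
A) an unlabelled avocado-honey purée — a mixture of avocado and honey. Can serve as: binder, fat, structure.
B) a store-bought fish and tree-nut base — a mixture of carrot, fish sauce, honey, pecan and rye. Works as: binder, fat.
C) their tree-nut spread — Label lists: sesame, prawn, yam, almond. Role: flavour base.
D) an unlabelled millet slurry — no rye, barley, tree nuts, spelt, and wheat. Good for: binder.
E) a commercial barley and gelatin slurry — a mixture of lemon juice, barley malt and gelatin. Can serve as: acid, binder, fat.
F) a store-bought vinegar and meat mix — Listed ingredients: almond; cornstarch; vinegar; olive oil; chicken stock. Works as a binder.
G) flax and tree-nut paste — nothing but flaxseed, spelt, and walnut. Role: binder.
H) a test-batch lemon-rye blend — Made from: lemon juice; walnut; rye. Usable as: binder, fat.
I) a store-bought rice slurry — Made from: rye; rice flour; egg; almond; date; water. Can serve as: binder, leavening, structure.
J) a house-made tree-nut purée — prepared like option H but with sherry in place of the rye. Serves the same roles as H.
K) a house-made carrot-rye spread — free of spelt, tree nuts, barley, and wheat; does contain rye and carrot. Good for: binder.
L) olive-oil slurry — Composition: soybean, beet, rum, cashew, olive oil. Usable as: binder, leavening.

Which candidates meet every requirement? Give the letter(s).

A: only honey and avocado; none excluded — valid
B: has rye, so not gluten-free; has pecan, so not tree-nut-free — out
C: not usable as a binder; has almond, so not tree-nut-free — reject
D: nothing on the exclusion list — valid
E: has barley malt, so not gluten-free — out
F: has almond, so not tree-nut-free — no
G: has spelt, so not gluten-free; has walnut, so not tree-nut-free — out
H: has rye, so not gluten-free; has walnut, so not tree-nut-free — no
I: has rye, so not gluten-free; has almond, so not tree-nut-free — reject
J: has walnut, so not tree-nut-free — out
K: has rye, so not gluten-free — out
L: has cashew, so not tree-nut-free — reject

A, D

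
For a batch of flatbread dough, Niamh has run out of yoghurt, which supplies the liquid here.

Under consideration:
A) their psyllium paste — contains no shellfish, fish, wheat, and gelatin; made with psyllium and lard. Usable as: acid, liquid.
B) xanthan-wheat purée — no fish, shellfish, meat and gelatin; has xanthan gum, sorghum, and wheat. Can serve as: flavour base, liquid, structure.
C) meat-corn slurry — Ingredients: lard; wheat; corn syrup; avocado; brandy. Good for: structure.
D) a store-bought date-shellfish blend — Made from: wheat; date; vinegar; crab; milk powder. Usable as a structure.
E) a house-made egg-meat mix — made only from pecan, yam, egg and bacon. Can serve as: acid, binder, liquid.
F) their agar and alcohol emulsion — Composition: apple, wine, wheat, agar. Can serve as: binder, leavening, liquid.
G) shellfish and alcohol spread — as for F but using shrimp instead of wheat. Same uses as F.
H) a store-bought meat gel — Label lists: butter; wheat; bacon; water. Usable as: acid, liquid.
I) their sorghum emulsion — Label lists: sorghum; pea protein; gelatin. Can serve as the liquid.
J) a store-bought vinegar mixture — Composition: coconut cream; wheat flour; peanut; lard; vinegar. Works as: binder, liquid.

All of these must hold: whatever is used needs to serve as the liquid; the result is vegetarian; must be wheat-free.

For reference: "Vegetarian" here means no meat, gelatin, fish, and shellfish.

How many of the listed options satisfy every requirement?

A: has lard, so not vegetarian — reject
B: has wheat, so not wheat-free — out
C: not usable as a liquid; has lard, so not vegetarian (and 1 more) — reject
D: not usable as a liquid; has crab, so not vegetarian (and 1 more) — out
E: has bacon, so not vegetarian — reject
F: has wheat, so not wheat-free — reject
G: has shrimp, so not vegetarian — out
H: has bacon, so not vegetarian; has wheat, so not wheat-free — no
I: has gelatin, so not vegetarian — no
J: has lard, so not vegetarian; has wheat flour, so not wheat-free — out

0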